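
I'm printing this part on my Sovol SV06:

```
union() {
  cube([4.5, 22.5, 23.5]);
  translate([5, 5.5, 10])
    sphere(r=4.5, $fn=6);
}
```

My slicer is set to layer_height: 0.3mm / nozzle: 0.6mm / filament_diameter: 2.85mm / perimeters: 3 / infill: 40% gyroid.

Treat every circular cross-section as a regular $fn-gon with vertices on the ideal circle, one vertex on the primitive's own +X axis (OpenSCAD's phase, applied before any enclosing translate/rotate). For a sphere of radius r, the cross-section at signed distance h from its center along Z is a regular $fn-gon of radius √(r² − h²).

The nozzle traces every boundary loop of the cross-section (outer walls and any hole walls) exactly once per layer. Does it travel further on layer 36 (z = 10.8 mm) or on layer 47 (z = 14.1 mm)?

Layer 36 (z = 10.8): the 4.5×22.5 cube contributes its full rectangle (perimeter 54.00 mm); the r=4.5 sphere at (5, 5.5) contributes a regular 6-gon of circumradius √(4.5²−0.8²) = 4.428 (perimeter = 2·6·4.428·sin(180°/6) = 26.57 mm); Merging all regions: the regions partially overlap (shared area 21.64 mm²), so the edge portions inside another operand are dropped and the merged outline is re-measured after clipping — boundary = 60.61 mm. So its perimeter = 60.61 mm. Layer 47 (z = 14.1): the 4.5×22.5 cube contributes its full rectangle (perimeter 54.00 mm); the r=4.5 sphere at (5, 5.5) slices to a regular 6-gon of circumradius 1.855 (√(r²−h²) with h=4.1 from center) (perimeter = 2·6·1.855·sin(180°/6) = 11.13 mm); Merging all regions: the regions partially overlap (shared area 2.86 mm²), so the edge portions inside another operand are dropped and the merged outline is re-measured after clipping — boundary = 57.35 mm. So its perimeter = 57.35 mm. Layer 36 is larger (60.61 vs 57.35 mm).

layer 36 (z = 10.8 mm)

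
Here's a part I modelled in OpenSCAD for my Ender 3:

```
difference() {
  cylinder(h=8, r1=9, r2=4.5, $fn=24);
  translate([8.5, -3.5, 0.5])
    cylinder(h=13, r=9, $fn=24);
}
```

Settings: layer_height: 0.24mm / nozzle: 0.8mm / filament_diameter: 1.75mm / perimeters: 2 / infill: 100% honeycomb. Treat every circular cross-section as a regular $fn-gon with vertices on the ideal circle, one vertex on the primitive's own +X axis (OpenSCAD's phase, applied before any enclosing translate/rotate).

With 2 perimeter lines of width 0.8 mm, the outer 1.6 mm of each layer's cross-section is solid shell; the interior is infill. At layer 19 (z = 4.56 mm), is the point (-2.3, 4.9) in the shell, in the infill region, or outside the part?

At z = 4.56 mm: the cone (r1=9→r2=4.5) has section circumradius 6.435 here — a regular 24-gon; the r=9 cylinder at (8.5, -3.5) gives a regular 24-gon of circumradius 9 (constant along its height); Subtracting the remaining from the first: starting from the cone, the r=9 cylinder at (8.5, -3.5) partially overlaps it — only the 51.54 mm² overlap (of its 251.57 mm²) is removed, clipping the outline — 1 connected region. Overall, the cross-section is a single solid region. The nearest boundary edge runs (-3.22, 5.57)→(-1.67, 6.22); distance from the point to it = 0.97 mm. The point is inside the cross-section, 0.97 mm from the nearest boundary — within the 1.6 mm shell band (2 × 0.8).

shell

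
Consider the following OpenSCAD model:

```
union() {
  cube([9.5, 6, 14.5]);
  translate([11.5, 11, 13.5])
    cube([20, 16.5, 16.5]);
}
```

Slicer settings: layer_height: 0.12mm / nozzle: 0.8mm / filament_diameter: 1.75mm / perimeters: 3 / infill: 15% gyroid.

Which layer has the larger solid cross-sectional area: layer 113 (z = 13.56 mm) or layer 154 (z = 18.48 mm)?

Layer 113 (z = 13.56): the cube is present — its section is the full 9.5×6 rectangle (area 57.00 mm²); the cube at (11.5, 11) (footprint 20×16.5) is included at this height (area 330.00 mm²); Taking the union: the 2 present regions are separate (no shared area or edge), so areas and boundary lengths simply add and each stays a separate island — area = 387.00 mm². So its area = 387.00 mm². Layer 154 (z = 18.48): the cube is absent (z outside [0, 14.5]); the cube at (11.5, 11) is present — its section is the full 20×16.5 rectangle (area 330.00 mm²); Taking the union: only the 20×16.5 cube at (11.5, 11) is present, so the union is just that shape — area = 330.00 mm². So its area = 330.00 mm². Layer 113 is larger (387.00 vs 330.00 mm²).

layer 113 (z = 13.56 mm)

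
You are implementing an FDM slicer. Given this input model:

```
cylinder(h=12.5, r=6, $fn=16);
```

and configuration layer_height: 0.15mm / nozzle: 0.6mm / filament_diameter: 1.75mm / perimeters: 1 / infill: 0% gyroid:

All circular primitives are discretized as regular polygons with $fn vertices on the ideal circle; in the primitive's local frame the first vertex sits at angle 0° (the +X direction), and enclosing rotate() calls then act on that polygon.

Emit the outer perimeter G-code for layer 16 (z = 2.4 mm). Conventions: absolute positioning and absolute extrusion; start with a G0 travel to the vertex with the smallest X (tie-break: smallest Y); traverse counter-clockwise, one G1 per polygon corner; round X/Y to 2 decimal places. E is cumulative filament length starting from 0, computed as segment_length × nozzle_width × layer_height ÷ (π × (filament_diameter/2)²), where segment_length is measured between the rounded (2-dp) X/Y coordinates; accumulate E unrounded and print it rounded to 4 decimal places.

At z = 2.4 mm: the cylinder: section is a regular 16-gon, circumradius r=6. The outline is a single polygon with 16 vertices. Extrusion per mm of travel: 0.6 × 0.15 / (π × 0.875²) = 0.037418. Accumulating E over each segment gives final E = 1.4012.

G0 X-6.00 Y0.00 Z2.40
G1 X-5.54 Y-2.30 E0.0878
G1 X-4.24 Y-4.24 E0.1751
G1 X-2.30 Y-5.54 E0.2625
G1 X0.00 Y-6.00 E0.3503
G1 X2.30 Y-5.54 E0.4381
G1 X4.24 Y-4.24 E0.5254
G1 X5.54 Y-2.30 E0.6128
G1 X6.00 Y0.00 E0.7006
G1 X5.54 Y2.30 E0.7883
G1 X4.24 Y4.24 E0.8757
G1 X2.30 Y5.54 E0.9631
G1 X0.00 Y6.00 E1.0509
G1 X-2.30 Y5.54 E1.1386
G1 X-4.24 Y4.24 E1.2260
G1 X-5.54 Y2.30 E1.3134
G1 X-6.00 Y0.00 E1.4012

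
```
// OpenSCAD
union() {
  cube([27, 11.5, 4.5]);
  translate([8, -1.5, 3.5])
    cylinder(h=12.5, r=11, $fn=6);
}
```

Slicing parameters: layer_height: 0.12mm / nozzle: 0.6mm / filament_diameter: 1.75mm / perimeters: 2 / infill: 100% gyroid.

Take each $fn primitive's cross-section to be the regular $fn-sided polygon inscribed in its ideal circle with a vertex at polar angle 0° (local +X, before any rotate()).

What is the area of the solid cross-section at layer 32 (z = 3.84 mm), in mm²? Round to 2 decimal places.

At z = 3.84 mm: the cube (footprint 27×11.5) is included at this height (area 310.50 mm²); the r=11 cylinder at (8, -1.5) gives a regular 6-gon of circumradius 11 (constant along its height) (area = (6/2)·11.000²·sin(360°/6) = 314.37 mm²); Combining (union): the regions partially overlap — summed areas 624.87 mm² minus the doubly-counted overlap 121.54 mm² gives 503.33 mm² — area = 503.33 mm². Overall, the cross-section is a single solid region. Net area = 503.33 mm².

503.33 mm²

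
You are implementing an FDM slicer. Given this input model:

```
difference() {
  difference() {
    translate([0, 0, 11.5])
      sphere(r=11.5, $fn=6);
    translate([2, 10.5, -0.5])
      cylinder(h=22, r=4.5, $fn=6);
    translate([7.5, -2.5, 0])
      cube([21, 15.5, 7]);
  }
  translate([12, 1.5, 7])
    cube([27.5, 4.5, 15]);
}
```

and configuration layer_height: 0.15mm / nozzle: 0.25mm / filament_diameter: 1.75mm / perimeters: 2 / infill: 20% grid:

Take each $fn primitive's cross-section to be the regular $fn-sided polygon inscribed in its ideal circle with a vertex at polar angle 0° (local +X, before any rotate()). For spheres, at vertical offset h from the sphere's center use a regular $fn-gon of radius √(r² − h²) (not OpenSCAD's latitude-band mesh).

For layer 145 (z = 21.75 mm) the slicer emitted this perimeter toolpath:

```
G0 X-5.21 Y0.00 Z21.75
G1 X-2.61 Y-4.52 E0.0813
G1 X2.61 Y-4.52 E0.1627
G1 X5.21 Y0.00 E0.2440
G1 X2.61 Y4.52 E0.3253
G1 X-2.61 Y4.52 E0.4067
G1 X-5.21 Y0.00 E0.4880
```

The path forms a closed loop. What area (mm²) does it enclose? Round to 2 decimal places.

70.69 mm²

Apply the shoelace formula to the sequence of (X, Y) vertices; enclosed area = 70.69 mm².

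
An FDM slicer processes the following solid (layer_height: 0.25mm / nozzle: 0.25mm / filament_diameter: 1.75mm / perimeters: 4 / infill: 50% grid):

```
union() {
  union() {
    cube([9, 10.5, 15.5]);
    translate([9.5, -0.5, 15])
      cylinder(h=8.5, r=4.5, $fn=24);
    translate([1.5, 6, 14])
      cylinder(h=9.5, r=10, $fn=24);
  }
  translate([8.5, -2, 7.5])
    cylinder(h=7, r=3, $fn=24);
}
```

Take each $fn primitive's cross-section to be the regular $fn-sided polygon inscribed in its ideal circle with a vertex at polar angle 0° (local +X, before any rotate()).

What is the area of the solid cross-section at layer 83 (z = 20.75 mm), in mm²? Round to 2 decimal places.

At z = 20.75 mm: the cube is absent (z outside [0, 15.5]); the r=4.5 cylinder at (9.5, -0.5) contributes a regular 24-gon of circumradius 4.5 (area = (24/2)·4.500²·sin(360°/24) = 62.89 mm²); the r=10 cylinder at (1.5, 6) gives a regular 24-gon of circumradius 10 (constant along its height) (area = (24/2)·10.000²·sin(360°/24) = 310.58 mm²); Merging all regions: the regions partially overlap — summed areas 373.48 mm² minus the doubly-counted overlap 25.30 mm² gives 348.17 mm² — area = 348.17 mm²; the cylinder at (8.5, -2) does not reach this height (z outside [7.5, 14.5]); Combining (union): only that combined region is present, so the union is just that shape — area = 348.17 mm². Overall, the cross-section is a single solid region. Net area = 348.17 mm².

348.17 mm²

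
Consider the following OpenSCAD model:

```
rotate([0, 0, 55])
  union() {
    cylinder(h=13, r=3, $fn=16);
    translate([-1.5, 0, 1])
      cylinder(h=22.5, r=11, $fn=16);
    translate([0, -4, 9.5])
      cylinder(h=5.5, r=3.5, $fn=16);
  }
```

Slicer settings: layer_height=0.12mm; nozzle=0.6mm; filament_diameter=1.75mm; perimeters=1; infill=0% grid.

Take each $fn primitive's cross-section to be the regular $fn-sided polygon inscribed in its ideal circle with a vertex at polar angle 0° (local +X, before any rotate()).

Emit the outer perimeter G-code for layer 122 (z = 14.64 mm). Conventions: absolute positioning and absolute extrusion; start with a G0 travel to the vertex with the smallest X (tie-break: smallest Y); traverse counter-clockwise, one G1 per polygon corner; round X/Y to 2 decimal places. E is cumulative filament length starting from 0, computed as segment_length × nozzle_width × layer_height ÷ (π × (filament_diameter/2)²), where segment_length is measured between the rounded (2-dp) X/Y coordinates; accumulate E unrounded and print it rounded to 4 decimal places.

At z = 14.64 mm: the cylinder does not reach this height (z outside [0, 13]); the r=11 cylinder at (-1.5, 0) gives a regular 16-gon of circumradius 11 (constant along its height); the r=3.5 cylinder at (0, -4) contributes a regular 16-gon of circumradius 3.5; Taking the union: the r=3.5 cylinder at (0, -4) lies entirely inside the r=11 cylinder at (-1.5, 0), so the union is just the r=11 cylinder at (-1.5, 0) — 1 connected region; (whole slice rotated 55° about Z — lengths, areas and connectivity unchanged). The outline is a single polygon with 16 vertices. Extrusion per mm of travel: 0.6 × 0.12 / (π × 0.875²) = 0.029934. Accumulating E over each segment gives final E = 2.0556.

G0 X-11.69 Y-3.14 Z14.64
G1 X-10.14 Y-7.14 E0.1284
G1 X-7.17 Y-10.24 E0.2569
G1 X-3.24 Y-11.97 E0.3855
G1 X1.05 Y-12.06 E0.5139
G1 X5.05 Y-10.51 E0.6423
G1 X8.15 Y-7.54 E0.7708
G1 X9.88 Y-3.61 E0.8994
G1 X9.97 Y0.68 E1.0278
G1 X8.42 Y4.68 E1.1562
G1 X5.45 Y7.78 E1.2847
G1 X1.52 Y9.51 E1.4133
G1 X-2.77 Y9.60 E1.5417
G1 X-6.77 Y8.05 E1.6701
G1 X-9.87 Y5.08 E1.7986
G1 X-11.60 Y1.15 E1.9272
G1 X-11.69 Y-3.14 E2.0556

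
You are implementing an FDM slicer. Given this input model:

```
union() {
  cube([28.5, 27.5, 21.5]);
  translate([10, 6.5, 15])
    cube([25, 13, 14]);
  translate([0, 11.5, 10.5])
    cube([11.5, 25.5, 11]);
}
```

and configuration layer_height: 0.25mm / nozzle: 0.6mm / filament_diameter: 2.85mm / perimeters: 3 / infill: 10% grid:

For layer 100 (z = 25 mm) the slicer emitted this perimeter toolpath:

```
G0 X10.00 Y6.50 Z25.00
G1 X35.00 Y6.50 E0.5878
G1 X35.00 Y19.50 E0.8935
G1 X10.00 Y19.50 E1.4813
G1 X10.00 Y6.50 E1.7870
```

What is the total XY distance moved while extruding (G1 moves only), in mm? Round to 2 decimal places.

Sum the Euclidean lengths of each G1 segment: total = 76.00 mm.

76.00 mm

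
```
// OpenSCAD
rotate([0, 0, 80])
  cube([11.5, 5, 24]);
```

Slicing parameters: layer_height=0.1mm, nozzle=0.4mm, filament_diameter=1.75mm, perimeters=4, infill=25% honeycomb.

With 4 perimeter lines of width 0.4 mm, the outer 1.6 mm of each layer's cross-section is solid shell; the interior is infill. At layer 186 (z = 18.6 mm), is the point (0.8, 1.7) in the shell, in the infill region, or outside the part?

At z = 18.6 mm: the cube (footprint 11.5×5) is included at this height; (whole slice rotated 80° about Z — lengths, areas and connectivity unchanged). Overall, the cross-section is a single solid region. Undo the 80° rotation: the query point maps to (1.813, -0.493) in the un-rotated model frame. The nearest boundary edge runs (0.00, 0.00)→(11.50, 0.00); distance from the point to it = 0.49 mm. The point is not inside any of the regions above, so it lies outside the cross-section (0.49 mm from the nearest boundary).

outside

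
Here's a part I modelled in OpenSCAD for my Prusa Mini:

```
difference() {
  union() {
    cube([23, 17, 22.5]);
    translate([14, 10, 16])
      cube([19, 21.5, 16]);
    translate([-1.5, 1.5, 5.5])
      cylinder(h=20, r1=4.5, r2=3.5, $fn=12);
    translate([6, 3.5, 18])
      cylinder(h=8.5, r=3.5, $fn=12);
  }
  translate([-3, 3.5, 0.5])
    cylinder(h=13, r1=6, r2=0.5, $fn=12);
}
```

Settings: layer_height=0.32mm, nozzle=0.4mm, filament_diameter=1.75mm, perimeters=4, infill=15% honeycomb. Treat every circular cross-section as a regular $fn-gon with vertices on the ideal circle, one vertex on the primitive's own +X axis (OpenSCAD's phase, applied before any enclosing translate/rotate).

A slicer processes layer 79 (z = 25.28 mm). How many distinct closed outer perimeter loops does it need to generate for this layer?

At z = 25.28 mm: the cube is absent (z outside [0, 22.5]); the 19×21.5 cube at (14, 10) contributes its full rectangle; the cone at (-1.5, 1.5): at t=0.989 of its height the radius interpolates to r₁+(r₂−r₁)t = 3.511, giving a regular 12-gon of that circumradius; the r=3.5 cylinder at (6, 3.5) gives a regular 12-gon of circumradius 3.5 (constant along its height); Merging all regions: the 3 present regions are separate (no shared area or edge), so areas and boundary lengths simply add and each stays a separate island — 3 connected regions; the cone at (-3, 3.5) is not intersected at this z (z outside [0.5, 13.5]); Subtracting the remaining from the first: none of the subtracted shapes is present at this height, so that combined region is unchanged — 3 connected regions. The result has 3 disconnected regions.

3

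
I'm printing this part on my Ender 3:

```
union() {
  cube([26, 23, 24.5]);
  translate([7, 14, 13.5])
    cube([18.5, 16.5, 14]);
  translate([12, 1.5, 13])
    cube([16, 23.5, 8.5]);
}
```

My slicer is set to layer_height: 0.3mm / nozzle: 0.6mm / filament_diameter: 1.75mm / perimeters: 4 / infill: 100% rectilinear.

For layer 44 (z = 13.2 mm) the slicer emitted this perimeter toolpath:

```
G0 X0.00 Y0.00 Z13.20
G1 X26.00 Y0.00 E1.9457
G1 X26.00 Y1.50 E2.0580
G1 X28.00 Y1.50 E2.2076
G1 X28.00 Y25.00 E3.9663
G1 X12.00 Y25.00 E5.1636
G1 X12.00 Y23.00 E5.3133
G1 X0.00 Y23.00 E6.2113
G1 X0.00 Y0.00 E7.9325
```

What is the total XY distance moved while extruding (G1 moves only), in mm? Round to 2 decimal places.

106.00 mm

Sum the Euclidean lengths of each G1 segment: total = 106.00 mm.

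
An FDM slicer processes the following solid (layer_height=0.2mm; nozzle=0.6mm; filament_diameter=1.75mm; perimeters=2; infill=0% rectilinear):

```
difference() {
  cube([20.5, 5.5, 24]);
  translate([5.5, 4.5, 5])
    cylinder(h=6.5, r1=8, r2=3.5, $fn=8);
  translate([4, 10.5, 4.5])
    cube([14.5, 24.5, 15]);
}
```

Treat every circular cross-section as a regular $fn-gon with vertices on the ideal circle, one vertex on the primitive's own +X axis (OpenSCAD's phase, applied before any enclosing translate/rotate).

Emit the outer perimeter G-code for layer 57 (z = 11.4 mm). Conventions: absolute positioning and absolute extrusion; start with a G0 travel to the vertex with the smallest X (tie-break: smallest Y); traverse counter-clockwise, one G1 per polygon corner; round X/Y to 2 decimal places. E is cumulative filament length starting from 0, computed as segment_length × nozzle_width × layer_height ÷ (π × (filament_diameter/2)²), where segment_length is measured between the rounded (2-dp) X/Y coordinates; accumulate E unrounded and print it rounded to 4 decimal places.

At z = 11.4 mm: the 20.5×5.5 cube contributes its full rectangle; the cone at (5.5, 4.5) (r1=8→r2=3.5) has section circumradius 3.569 here — a regular 8-gon; the cube at (4, 10.5) (footprint 14.5×24.5) is included at this height; Taking the first minus the rest: starting from the 20.5×5.5 cube, the cone at (5.5, 4.5) partially overlaps it — only the 24.74 mm² overlap (of its 36.03 mm²) is removed, clipping the outline; the 14.5×24.5 cube at (4, 10.5) misses the remaining region (no effect) — 1 connected region. The outline is a single polygon with 11 vertices. Extrusion per mm of travel: 0.6 × 0.2 / (π × 0.875²) = 0.049890. Accumulating E over each segment gives final E = 2.9316.

G0 X0.00 Y0.00 Z11.40
G1 X20.50 Y0.00 E1.0227
G1 X20.50 Y5.50 E1.2971
G1 X8.66 Y5.50 E1.8878
G1 X9.07 Y4.50 E1.9418
G1 X8.02 Y1.98 E2.0780
G1 X5.50 Y0.93 E2.2142
G1 X2.98 Y1.98 E2.3504
G1 X1.93 Y4.50 E2.4866
G1 X2.34 Y5.50 E2.5405
G1 X0.00 Y5.50 E2.6572
G1 X0.00 Y0.00 E2.9316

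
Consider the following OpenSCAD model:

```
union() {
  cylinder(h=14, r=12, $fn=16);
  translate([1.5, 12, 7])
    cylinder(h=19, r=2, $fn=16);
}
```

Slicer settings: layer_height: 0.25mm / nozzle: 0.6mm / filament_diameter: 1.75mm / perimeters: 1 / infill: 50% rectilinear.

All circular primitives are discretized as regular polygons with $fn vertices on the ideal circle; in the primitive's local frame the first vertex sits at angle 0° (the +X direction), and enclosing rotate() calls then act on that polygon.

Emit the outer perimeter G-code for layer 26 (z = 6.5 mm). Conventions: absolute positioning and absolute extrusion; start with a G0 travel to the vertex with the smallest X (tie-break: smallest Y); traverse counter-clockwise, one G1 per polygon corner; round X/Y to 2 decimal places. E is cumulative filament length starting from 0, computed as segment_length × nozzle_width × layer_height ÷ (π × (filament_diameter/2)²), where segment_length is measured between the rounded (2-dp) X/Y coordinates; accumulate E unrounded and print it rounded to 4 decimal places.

G0 X-12.00 Y0.00 Z6.50
G1 X-11.09 Y-4.59 E0.2918
G1 X-8.49 Y-8.49 E0.5841
G1 X-4.59 Y-11.09 E0.8764
G1 X0.00 Y-12.00 E1.1682
G1 X4.59 Y-11.09 E1.4601
G1 X8.49 Y-8.49 E1.7524
G1 X11.09 Y-4.59 E2.0447
G1 X12.00 Y0.00 E2.3365
G1 X11.09 Y4.59 E2.6283
G1 X8.49 Y8.49 E2.9206
G1 X4.59 Y11.09 E3.2129
G1 X0.00 Y12.00 E3.5047
G1 X-4.59 Y11.09 E3.7966
G1 X-8.49 Y8.49 E4.0889
G1 X-11.09 Y4.59 E4.3812
G1 X-12.00 Y0.00 E4.6730

At z = 6.5 mm: the cylinder: section is a regular 16-gon, circumradius r=12; the cylinder at (1.5, 12) is absent (z outside [7, 26]); Taking the union: only the r=12 cylinder is present, so the union is just that shape — 1 connected region. The outline is a single polygon with 16 vertices. Extrusion per mm of travel: 0.6 × 0.25 / (π × 0.875²) = 0.062363. Accumulating E over each segment gives final E = 4.6730.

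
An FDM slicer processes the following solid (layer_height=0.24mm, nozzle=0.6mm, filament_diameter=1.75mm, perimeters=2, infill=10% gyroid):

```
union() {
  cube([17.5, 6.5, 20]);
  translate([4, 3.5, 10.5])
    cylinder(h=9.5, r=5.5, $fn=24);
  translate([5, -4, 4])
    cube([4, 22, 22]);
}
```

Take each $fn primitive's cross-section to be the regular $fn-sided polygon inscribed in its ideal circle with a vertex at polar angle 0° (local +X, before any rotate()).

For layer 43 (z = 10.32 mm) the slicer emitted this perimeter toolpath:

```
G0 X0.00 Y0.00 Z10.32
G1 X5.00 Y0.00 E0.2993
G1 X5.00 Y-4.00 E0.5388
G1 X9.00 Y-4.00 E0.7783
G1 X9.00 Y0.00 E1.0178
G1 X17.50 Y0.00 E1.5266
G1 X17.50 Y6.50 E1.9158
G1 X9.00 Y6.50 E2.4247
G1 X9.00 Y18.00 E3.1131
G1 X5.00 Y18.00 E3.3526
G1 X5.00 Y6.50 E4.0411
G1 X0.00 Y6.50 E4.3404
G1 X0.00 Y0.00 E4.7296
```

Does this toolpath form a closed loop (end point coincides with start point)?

yes

Start point (G0): (0.00, 0.00). End point (last G1): the path returns to the start — closed.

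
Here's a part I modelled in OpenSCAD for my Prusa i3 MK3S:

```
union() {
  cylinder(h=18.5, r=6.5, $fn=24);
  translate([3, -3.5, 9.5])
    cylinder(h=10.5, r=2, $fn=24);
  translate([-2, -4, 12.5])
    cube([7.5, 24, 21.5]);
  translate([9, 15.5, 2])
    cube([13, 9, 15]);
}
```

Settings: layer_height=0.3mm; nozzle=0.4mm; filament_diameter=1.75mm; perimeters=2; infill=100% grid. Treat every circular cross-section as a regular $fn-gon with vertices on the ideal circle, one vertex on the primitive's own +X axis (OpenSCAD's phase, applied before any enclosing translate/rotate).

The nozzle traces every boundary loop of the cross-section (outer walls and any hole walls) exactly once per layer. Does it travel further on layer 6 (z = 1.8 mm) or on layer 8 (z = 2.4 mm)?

layer 8 (z = 2.4 mm)

Layer 6 (z = 1.8): the cylinder: section is a regular 24-gon, circumradius r=6.5 (perimeter = 2·24·6.500·sin(180°/24) = 40.72 mm); the cylinder at (3, -3.5) is not intersected at this z (z outside [9.5, 20]); the cube at (-2, -4) is not intersected at this z (z outside [12.5, 34]); the cube at (9, 15.5) does not reach this height (z outside [2, 17]); Combining (union): only the r=6.5 cylinder is present, so the union is just that shape — boundary = 40.72 mm. So its perimeter = 40.72 mm. Layer 8 (z = 2.4): the r=6.5 cylinder contributes a regular 24-gon of circumradius 6.5 (perimeter = 2·24·6.500·sin(180°/24) = 40.72 mm); the cylinder at (3, -3.5) does not reach this height (z outside [9.5, 20]); the cube at (-2, -4) is absent (z outside [12.5, 34]); the 13×9 cube at (9, 15.5) contributes its full rectangle (perimeter 44.00 mm); Taking the union: the 2 present regions are separate (no shared area or edge), so areas and boundary lengths simply add and each stays a separate island — boundary = 84.72 mm. So its perimeter = 84.72 mm. Layer 8 is larger (84.72 vs 40.72 mm).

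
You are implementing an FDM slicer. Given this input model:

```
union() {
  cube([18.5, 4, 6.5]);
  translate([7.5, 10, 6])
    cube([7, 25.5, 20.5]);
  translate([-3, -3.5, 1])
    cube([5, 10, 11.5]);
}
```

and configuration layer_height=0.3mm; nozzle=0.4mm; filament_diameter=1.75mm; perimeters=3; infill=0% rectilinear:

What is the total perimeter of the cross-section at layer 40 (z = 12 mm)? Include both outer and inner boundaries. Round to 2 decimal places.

95.00 mm

At z = 12 mm: the cube is not intersected at this z (z outside [0, 6.5]); the cube at (7.5, 10) (footprint 7×25.5) is included at this height (perimeter 65.00 mm); the 5×10 cube at (-3, -3.5) contributes its full rectangle (perimeter 30.00 mm); Taking the union: the 2 present regions are separate (no shared area or edge), so areas and boundary lengths simply add and each stays a separate island — boundary = 95.00 mm. Overall, the cross-section has 2 separate islands. Total boundary length (outer) = 95.00 mm.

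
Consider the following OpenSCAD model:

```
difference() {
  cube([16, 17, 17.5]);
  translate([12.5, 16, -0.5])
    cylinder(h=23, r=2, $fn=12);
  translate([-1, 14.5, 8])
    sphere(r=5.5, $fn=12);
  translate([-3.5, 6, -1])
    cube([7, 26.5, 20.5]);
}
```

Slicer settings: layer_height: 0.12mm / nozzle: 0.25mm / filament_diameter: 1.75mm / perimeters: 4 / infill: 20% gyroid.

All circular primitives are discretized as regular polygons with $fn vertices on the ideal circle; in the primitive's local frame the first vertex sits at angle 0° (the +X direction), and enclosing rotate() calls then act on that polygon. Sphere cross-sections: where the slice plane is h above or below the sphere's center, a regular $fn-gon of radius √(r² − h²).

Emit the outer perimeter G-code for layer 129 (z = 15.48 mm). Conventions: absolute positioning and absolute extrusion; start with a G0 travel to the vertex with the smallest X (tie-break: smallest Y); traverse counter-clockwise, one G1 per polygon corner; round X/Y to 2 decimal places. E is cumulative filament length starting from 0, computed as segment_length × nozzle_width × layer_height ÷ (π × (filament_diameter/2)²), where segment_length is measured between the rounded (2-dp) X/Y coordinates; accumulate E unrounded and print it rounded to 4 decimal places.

At z = 15.48 mm: the 16×17 cube contributes its full rectangle; the cylinder at (12.5, 16): section is a regular 12-gon, circumradius r=2; the sphere at (-1, 14.5) is absent (|z−center|=7.480 > r=5.5); the 7×26.5 cube at (-3.5, 6) contributes its full rectangle; Subtracting the remaining from the first: starting from the 16×17 cube, the r=2 cylinder at (12.5, 16) partially overlaps it — only the 9.73 mm² overlap (of its 12.00 mm²) is removed, clipping the outline; the 7×26.5 cube at (-3.5, 6) partially overlaps it — only the 38.50 mm² overlap (of its 185.50 mm²) is removed, clipping the outline — 1 connected region. The outline is a single polygon with 15 vertices. Extrusion per mm of travel: 0.25 × 0.12 / (π × 0.875²) = 0.012473. Accumulating E over each segment gives final E = 0.8833.

G0 X0.00 Y0.00 Z15.48
G1 X16.00 Y0.00 E0.1996
G1 X16.00 Y17.00 E0.4116
G1 X14.23 Y17.00 E0.4337
G1 X14.50 Y16.00 E0.4466
G1 X14.23 Y15.00 E0.4595
G1 X13.50 Y14.27 E0.4724
G1 X12.50 Y14.00 E0.4853
G1 X11.50 Y14.27 E0.4982
G1 X10.77 Y15.00 E0.5111
G1 X10.50 Y16.00 E0.5240
G1 X10.77 Y17.00 E0.5369
G1 X3.50 Y17.00 E0.6276
G1 X3.50 Y6.00 E0.7648
G1 X0.00 Y6.00 E0.8085
G1 X0.00 Y0.00 E0.8833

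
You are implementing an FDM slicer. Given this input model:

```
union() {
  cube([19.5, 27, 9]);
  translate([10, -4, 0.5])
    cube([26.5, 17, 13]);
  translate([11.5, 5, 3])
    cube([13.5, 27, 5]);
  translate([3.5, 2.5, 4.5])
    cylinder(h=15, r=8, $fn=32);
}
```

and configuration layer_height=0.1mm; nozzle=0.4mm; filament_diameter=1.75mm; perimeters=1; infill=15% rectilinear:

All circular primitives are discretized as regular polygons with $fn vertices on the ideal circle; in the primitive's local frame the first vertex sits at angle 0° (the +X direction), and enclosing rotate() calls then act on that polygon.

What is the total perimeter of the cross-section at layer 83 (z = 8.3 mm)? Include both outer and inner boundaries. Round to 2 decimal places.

142.27 mm

At z = 8.3 mm: the 19.5×27 cube contributes its full rectangle (perimeter 93.00 mm); the 26.5×17 cube at (10, -4) contributes its full rectangle (perimeter 87.00 mm); the cube at (11.5, 5) does not reach this height (z outside [3, 8]); the cylinder at (3.5, 2.5): section is a regular 32-gon, circumradius r=8 (perimeter = 2·32·8.000·sin(180°/32) = 50.18 mm); Merging all regions: the regions partially overlap (shared area 230.07 mm²), so the edge portions inside another operand are dropped and the merged outline is re-measured after clipping — boundary = 142.27 mm. Overall, the cross-section is a single solid region. Total boundary length (outer) = 142.27 mm.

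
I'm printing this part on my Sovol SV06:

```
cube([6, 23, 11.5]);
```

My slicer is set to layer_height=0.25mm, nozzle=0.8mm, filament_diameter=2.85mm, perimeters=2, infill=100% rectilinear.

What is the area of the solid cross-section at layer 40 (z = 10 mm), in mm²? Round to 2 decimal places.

138.00 mm²

At z = 10 mm: the 6×23 cube contributes its full rectangle (area 138.00 mm²). Overall, the cross-section is a single solid region. Net area = 138.00 mm².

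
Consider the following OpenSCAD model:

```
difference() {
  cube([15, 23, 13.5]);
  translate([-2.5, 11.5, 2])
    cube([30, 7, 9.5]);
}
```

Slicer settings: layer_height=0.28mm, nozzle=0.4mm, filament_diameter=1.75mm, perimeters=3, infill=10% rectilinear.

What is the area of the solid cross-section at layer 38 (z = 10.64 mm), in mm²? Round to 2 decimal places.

240.00 mm²

At z = 10.64 mm: the cube (footprint 15×23) is included at this height (area 345.00 mm²); the cube at (-2.5, 11.5) (footprint 30×7) is included at this height (area 210.00 mm²); Taking the first minus the rest: starting from the 15×23 cube (345.00 mm²), the 30×7 cube at (-2.5, 11.5) partially overlaps it — only the 105.00 mm² overlap (of its 210.00 mm²) is removed, clipping the outline — area = 240.00 mm². Overall, the cross-section has 2 separate islands. Net area = 240.00 mm².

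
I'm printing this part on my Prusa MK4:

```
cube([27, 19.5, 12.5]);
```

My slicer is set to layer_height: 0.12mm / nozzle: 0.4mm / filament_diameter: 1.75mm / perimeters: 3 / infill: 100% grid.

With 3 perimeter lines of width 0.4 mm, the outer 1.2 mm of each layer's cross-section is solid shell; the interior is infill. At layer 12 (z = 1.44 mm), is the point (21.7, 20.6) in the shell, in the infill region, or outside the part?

outside

At z = 1.44 mm: the 27×19.5 cube contributes its full rectangle. Overall, the cross-section is a single solid region. The nearest boundary edge runs (27.00, 19.50)→(0.00, 19.50); distance from the point to it = 1.10 mm. The point is not inside any of the regions above, so it lies outside the cross-section (1.10 mm from the nearest boundary).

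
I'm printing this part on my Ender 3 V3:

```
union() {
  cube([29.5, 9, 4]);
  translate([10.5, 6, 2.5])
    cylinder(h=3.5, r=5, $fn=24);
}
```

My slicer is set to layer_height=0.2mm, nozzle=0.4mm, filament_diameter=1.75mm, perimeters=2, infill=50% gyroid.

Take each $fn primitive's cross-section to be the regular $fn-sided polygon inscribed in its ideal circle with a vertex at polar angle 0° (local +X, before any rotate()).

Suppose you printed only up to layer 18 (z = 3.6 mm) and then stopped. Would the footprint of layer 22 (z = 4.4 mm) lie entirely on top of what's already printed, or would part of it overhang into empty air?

Compare the two slices. At z = 3.6: the 29.5×9 cube contributes its full rectangle (area 265.50 mm²); the r=5 cylinder at (10.5, 6) contributes a regular 24-gon of circumradius 5 (area = (24/2)·5.000²·sin(360°/24) = 77.65 mm²); Combining (union): the regions partially overlap — summed areas 343.15 mm² minus the doubly-counted overlap 66.73 mm² gives 276.42 mm² — area = 276.42 mm². At z = 4.4: the cube is not intersected at this z (z outside [0, 4]); the cylinder at (10.5, 6): section is a regular 24-gon, circumradius r=5 (area = (24/2)·5.000²·sin(360°/24) = 77.65 mm²); Taking the union: only the r=5 cylinder at (10.5, 6) is present, so the union is just that shape — area = 77.65 mm². Checking containment: the cross-section at z = 4.4 is a subset of the cross-section at z = 3.6.

entirely on top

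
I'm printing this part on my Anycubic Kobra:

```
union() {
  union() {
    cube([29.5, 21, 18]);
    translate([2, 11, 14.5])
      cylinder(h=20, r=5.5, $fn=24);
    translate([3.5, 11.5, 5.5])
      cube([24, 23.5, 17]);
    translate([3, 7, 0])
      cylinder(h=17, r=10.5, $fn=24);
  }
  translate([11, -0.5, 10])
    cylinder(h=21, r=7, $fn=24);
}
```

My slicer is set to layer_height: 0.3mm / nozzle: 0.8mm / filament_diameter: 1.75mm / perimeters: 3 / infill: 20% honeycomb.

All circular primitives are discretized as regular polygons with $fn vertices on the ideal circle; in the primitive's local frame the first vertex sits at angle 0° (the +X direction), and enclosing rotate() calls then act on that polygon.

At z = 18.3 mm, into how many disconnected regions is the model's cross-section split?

At z = 18.3 mm: the cube does not reach this height (z outside [0, 18]); the r=5.5 cylinder at (2, 11) contributes a regular 24-gon of circumradius 5.5; the 24×23.5 cube at (3.5, 11.5) contributes its full rectangle; the cylinder at (3, 7) does not reach this height (z outside [0, 17]); Merging all regions: the regions partially overlap (shared area 13.40 mm²), so overlapping operands fuse into one piece — 1 connected region; the r=7 cylinder at (11, -0.5) contributes a regular 24-gon of circumradius 7; Combining (union): the 2 present regions are separate (no shared area or edge), so areas and boundary lengths simply add and each stays a separate island — 2 connected regions. The result has 2 disconnected regions.

2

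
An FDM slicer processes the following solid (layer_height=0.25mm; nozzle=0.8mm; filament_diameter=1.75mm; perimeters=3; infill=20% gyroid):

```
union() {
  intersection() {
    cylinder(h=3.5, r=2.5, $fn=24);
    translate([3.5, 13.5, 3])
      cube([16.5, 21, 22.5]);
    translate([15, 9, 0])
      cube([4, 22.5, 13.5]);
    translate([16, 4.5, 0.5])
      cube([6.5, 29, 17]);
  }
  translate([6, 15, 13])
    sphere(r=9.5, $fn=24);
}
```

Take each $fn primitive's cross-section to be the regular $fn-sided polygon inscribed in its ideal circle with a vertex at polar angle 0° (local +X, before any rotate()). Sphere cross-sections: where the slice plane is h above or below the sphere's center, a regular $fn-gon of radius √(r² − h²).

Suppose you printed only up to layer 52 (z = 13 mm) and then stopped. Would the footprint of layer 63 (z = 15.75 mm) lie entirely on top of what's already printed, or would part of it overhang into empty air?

entirely on top

Compare the two slices. At z = 13: the cylinder does not reach this height (z outside [0, 3.5]); the cube at (3.5, 13.5) is present — its section is the full 16.5×21 rectangle (area 346.50 mm²); the 4×22.5 cube at (15, 9) contributes its full rectangle (area 90.00 mm²); the cube at (16, 4.5) (footprint 6.5×29) is included at this height (area 188.50 mm²); Taking the intersection: at least one operand is absent at this height, so nothing remains; the r=9.5 sphere at (6, 15) slices to a regular 24-gon of circumradius 9.500 (√(r²−h²) with h=0 from center) (area = (24/2)·9.500²·sin(360°/24) = 280.30 mm²); Merging all regions: only the r=9.5 sphere at (6, 15) is present, so the union is just that shape — area = 280.30 mm². At z = 15.75: the cylinder is absent (z outside [0, 3.5]); the cube at (3.5, 13.5) is present — its section is the full 16.5×21 rectangle (area 346.50 mm²); the cube at (15, 9) does not reach this height (z outside [0, 13.5]); the cube at (16, 4.5) is present — its section is the full 6.5×29 rectangle (area 188.50 mm²); Keeping only the common overlap: at least one operand is absent at this height, so nothing remains; the r=9.5 sphere at (6, 15) contributes a regular 24-gon of circumradius √(9.5²−2.75²) = 9.093 (area = (24/2)·9.093²·sin(360°/24) = 256.81 mm²); Taking the union: only the r=9.5 sphere at (6, 15) is present, so the union is just that shape — area = 256.81 mm². Checking containment: the cross-section at z = 15.75 is a subset of the cross-section at z = 13.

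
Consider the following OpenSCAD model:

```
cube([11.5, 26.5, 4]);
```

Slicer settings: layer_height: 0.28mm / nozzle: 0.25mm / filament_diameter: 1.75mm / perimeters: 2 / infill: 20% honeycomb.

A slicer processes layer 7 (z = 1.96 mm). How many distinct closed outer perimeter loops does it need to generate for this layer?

At z = 1.96 mm: the 11.5×26.5 cube contributes its full rectangle. The result has 1 disconnected region.

1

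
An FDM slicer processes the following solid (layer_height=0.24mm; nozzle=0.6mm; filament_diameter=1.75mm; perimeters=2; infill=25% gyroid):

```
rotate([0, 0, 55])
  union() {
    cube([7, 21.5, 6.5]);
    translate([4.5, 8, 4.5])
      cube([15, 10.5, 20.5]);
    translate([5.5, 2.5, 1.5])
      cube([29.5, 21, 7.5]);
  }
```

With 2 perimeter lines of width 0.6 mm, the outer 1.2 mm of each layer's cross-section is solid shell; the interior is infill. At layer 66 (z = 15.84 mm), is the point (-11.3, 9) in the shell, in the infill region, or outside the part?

At z = 15.84 mm: the cube is not intersected at this z (z outside [0, 6.5]); the 15×10.5 cube at (4.5, 8) contributes its full rectangle; the cube at (5.5, 2.5) is absent (z outside [1.5, 9]); Taking the union: only the 15×10.5 cube at (4.5, 8) is present, so the union is just that shape — 1 connected region; (whole slice rotated 55° about Z — lengths, areas and connectivity unchanged). Overall, the cross-section is a single solid region. Undo the 55° rotation: the query point maps to (0.891, 14.419) in the un-rotated model frame. The nearest boundary edge runs (4.50, 18.50)→(4.50, 8.00); distance from the point to it = 3.61 mm. The point is not inside any of the regions above, so it lies outside the cross-section (3.61 mm from the nearest boundary).

outside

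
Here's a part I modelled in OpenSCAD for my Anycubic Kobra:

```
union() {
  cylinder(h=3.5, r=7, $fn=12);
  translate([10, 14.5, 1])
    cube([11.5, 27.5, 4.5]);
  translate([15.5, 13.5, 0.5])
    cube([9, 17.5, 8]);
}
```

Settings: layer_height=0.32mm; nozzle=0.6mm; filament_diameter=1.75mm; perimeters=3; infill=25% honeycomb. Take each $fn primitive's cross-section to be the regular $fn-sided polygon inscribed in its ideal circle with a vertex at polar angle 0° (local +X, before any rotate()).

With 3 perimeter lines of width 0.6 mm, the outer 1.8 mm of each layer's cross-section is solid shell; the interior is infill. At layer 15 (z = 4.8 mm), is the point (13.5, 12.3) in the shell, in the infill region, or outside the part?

At z = 4.8 mm: the cylinder does not reach this height (z outside [0, 3.5]); the cube at (10, 14.5) is present — its section is the full 11.5×27.5 rectangle; the cube at (15.5, 13.5) (footprint 9×17.5) is included at this height; Combining (union): the regions partially overlap (shared area 99.00 mm²), so overlapping operands fuse into one piece — 1 connected region. Overall, the cross-section is a single solid region. The nearest boundary edge runs (15.50, 14.50)→(10.00, 14.50); distance from the point to it = 2.20 mm. The point is not inside any of the regions above, so it lies outside the cross-section (2.20 mm from the nearest boundary).

outside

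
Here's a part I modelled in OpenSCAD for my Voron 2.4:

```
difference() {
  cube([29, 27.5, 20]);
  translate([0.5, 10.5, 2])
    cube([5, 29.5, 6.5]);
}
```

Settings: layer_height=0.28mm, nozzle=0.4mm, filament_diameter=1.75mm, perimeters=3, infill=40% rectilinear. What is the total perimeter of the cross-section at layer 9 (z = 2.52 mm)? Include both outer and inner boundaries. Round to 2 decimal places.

147.00 mm

At z = 2.52 mm: the cube is present — its section is the full 29×27.5 rectangle (perimeter 113.00 mm); the cube at (0.5, 10.5) is present — its section is the full 5×29.5 rectangle (perimeter 69.00 mm); Subtracting the remaining from the first: starting from the 29×27.5 cube, the 5×29.5 cube at (0.5, 10.5) partially overlaps it — only the 85.00 mm² overlap (of its 147.50 mm²) is removed, clipping the outline — boundary = 147.00 mm. Overall, the cross-section is a single solid region. Total boundary length (outer) = 147.00 mm.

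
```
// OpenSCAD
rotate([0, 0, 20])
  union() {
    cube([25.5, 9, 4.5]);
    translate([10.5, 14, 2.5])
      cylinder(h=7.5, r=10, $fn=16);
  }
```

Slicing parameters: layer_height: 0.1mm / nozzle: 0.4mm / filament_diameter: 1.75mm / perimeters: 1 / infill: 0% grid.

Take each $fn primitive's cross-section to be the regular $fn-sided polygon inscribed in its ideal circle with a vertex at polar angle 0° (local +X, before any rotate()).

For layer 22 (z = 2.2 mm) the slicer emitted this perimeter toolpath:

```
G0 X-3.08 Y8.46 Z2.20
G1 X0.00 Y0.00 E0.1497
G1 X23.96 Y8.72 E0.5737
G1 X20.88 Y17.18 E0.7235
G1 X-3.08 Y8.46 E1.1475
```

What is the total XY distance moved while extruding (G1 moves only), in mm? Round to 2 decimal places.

Sum the Euclidean lengths of each G1 segment: total = 69.00 mm.

69.00 mm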